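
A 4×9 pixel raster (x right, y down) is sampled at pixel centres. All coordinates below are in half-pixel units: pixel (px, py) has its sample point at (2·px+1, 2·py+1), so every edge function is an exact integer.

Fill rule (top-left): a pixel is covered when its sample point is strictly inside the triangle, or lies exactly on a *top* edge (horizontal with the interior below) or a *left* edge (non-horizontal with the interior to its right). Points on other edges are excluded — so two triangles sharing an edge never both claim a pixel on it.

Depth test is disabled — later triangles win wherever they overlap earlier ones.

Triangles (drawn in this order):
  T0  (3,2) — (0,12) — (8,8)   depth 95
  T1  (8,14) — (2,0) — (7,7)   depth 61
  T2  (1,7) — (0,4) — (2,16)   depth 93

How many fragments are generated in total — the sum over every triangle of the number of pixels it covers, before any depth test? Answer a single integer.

T0:
  2·area = 68  (B↔C swapped to make it positive)
  edge (3, 2)→(8, 8): d=(5,6) right/bottom  bias=-1
  edge (8, 8)→(0, 12): d=(-8,4) right/bottom  bias=-1
  edge (0, 12)→(3, 2): d=(3,-10) top-left  bias=+0
    (1,1)@(3, 3): e=[5,60,3] → █
    (2,1)@(5, 3): e=[-7,52,23] → ·
    (1,2)@(3, 5): e=[15,44,9] → █
    (2,2)@(5, 5): e=[3,36,29] → █
    (3,2)@(7, 5): e=[-9,28,49] → ·
    (1,3)@(3, 7): e=[25,28,15] → █
    (3,3)@(7, 7): e=[1,12,55] → █
    (0,4)@(1, 9): e=[47,20,1] → █
    (3,4)@(7, 9): e=[11,-4,61] → ·
    (0,5)@(1, 11): e=[57,4,7] → █
    (1,5)@(3, 11): e=[45,-4,27] → ·
    (2,5)@(5, 11): e=[33,-12,47] → ·
  covered (10 px):
    · · · ·
    · █ · ·
    · █ █ ·
    · █ █ █
    █ █ █ ·
    █ · · ·
    · · · ·
    · · · ·
    · · · ·
T1:
  2·area = 28
  edge (8, 14)→(2, 0): d=(-6,-14) top-left  bias=+0
  edge (2, 0)→(7, 7): d=(5,7) right/bottom  bias=-1
  edge (7, 7)→(8, 14): d=(1,7) right/bottom  bias=-1
    (2,2)@(5, 5): e=[12,4,12] → █
    (3,2)@(7, 5): e=[40,-10,-2] → ·
    (2,3)@(5, 7): e=[0,14,14] → █  [on edge]
    (3,3)@(7, 7): e=[28,0,0] → ·  [on edge]
    (2,4)@(5, 9): e=[-12,24,16] → ·
    (3,4)@(7, 9): e=[16,10,2] → █
    (3,5)@(7, 11): e=[4,20,4] → █
    (3,6)@(7, 13): e=[-8,30,6] → ·
  covered (4 px):
    · · · ·
    · · · ·
    · · █ ·
    · · █ ·
    · · · █
    · · · █
    · · · ·
    · · · ·
    · · · ·
T2:
  2·area = 6  (B↔C swapped to make it positive)
  edge (1, 7)→(2, 16): d=(1,9) right/bottom  bias=-1
  edge (2, 16)→(0, 4): d=(-2,-12) top-left  bias=+0
  edge (0, 4)→(1, 7): d=(1,3) right/bottom  bias=-1
    (0,3)@(1, 7): e=[0,6,0] → ·  [on edge]
    (0,4)@(1, 9): e=[2,2,2] → █
    (1,4)@(3, 9): e=[-16,26,-4] → ·
    (0,5)@(1, 11): e=[4,-2,4] → ·
    (1,6)@(3, 13): e=[-12,18,0] → ·  [on edge]
  covered (1 px):
    · · · ·
    · · · ·
    · · · ·
    · · · ·
    █ · · ·
    · · · ·
    · · · ·
    · · · ·
    · · · ·

Answer: 15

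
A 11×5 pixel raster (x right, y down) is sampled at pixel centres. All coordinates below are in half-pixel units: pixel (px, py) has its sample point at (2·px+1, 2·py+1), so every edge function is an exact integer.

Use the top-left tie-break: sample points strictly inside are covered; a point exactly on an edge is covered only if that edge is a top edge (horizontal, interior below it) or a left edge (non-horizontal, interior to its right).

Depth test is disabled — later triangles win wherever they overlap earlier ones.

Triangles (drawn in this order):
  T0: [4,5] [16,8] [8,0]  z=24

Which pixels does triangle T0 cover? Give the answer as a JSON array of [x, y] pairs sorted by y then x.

T0:
  2·area = 72  (B↔C swapped to make it positive)
  edge (4, 5)→(8, 0): d=(4,-5) top-left  bias=+0
  edge (8, 0)→(16, 8): d=(8,8) right/bottom  bias=-1
  edge (16, 8)→(4, 5): d=(-12,-3) top-left  bias=+0
    (4,0)@(9, 1): e=[9,0,63] → ·  [on edge]
    (3,1)@(7, 3): e=[7,32,33] → █
    (4,1)@(9, 3): e=[17,16,39] → █
    (5,1)@(11, 3): e=[27,0,45] → ·  [on edge]
    (2,2)@(5, 5): e=[5,64,3] → █
    (5,2)@(11, 5): e=[35,16,21] → █
    (6,2)@(13, 5): e=[45,0,27] → ·  [on edge]
    (2,3)@(5, 7): e=[13,80,-21] → ·
    (3,3)@(7, 7): e=[23,64,-15] → ·
    (4,3)@(9, 7): e=[33,48,-9] → ·
    (5,3)@(11, 7): e=[43,32,-3] → ·
    (6,3)@(13, 7): e=[53,16,3] → █
    (7,3)@(15, 7): e=[63,0,9] → ·  [on edge]
    (8,4)@(17, 9): e=[81,0,-9] → ·  [on edge]
  covered (7 px):
    · · · · · · · · · · ·
    · · · █ █ · · · · · ·
    · · █ █ █ █ · · · · ·
    · · · · · · █ · · · ·
    · · · · · · · · · · ·

Final: [[3,1],[4,1],[2,2],[3,2],[4,2],[5,2],[6,3]]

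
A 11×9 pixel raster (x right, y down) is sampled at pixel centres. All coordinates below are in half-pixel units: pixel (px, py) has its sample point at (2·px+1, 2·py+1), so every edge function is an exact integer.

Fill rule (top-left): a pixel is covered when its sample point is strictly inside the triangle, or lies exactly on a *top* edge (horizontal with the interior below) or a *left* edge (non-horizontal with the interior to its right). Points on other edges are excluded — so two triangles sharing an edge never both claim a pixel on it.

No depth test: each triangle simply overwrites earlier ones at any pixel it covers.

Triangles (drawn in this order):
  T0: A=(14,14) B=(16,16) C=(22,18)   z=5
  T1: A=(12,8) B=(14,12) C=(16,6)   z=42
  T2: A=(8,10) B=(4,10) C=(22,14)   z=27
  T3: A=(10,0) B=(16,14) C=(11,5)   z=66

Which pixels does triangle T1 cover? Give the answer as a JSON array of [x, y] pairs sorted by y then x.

T0:
  2·area = 8  (B↔C swapped to make it positive)
  edge (14, 14)→(22, 18): d=(8,4) right/bottom  bias=-1
  edge (22, 18)→(16, 16): d=(-6,-2) top-left  bias=+0
  edge (16, 16)→(14, 14): d=(-2,-2) top-left  bias=+0
    (0,0)@(1, 1): e=[-52,60,0] → ·  [on edge]
    (1,1)@(3, 3): e=[-44,52,0] → ·  [on edge]
    (2,2)@(5, 5): e=[-36,44,0] → ·  [on edge]
    (3,3)@(7, 7): e=[-28,36,0] → ·  [on edge]
    (4,4)@(9, 9): e=[-20,28,0] → ·  [on edge]
    (0,5)@(1, 11): e=[28,0,-20] → ·  [on edge]
    (5,5)@(11, 11): e=[-12,20,0] → ·  [on edge]
    (3,6)@(7, 13): e=[20,0,-12] → ·  [on edge]
    (6,6)@(13, 13): e=[-4,12,0] → ·  [on edge]
    (6,7)@(13, 15): e=[12,0,-4] → ·  [on edge]
    (7,7)@(15, 15): e=[4,4,0] → █  [on edge]
    (8,7)@(17, 15): e=[-4,8,4] → ·
    (8,8)@(17, 17): e=[12,-4,0] → ·  [on edge]
    (9,8)@(19, 17): e=[4,0,4] → █  [on edge]
  covered (2 px):
    · · · · · · · · · · ·
    · · · · · · · · · · ·
    · · · · · · · · · · ·
    · · · · · · · · · · ·
    · · · · · · · · · · ·
    · · · · · · · · · · ·
    · · · · · · · · · · ·
    · · · · · · · █ · · ·
    · · · · · · · · · █ ·
T1:
  2·area = 20  (B↔C swapped to make it positive)
  edge (12, 8)→(16, 6): d=(4,-2) top-left  bias=+0
  edge (16, 6)→(14, 12): d=(-2,6) right/bottom  bias=-1
  edge (14, 12)→(12, 8): d=(-2,-4) top-left  bias=+0
    (8,1)@(17, 3): e=[-10,0,30] → ·  [on edge]
    (7,3)@(15, 7): e=[2,4,14] → █
    (8,3)@(17, 7): e=[6,-8,22] → ·
    (6,4)@(13, 9): e=[6,12,2] → █
    (7,4)@(15, 9): e=[10,0,10] → ·  [on edge]
    (6,5)@(13, 11): e=[14,8,-2] → ·
    (6,7)@(13, 15): e=[30,0,-10] → ·  [on edge]
  covered (2 px):
    · · · · · · · · · · ·
    · · · · · · · · · · ·
    · · · · · · · · · · ·
    · · · · · · · █ · · ·
    · · · · · · █ · · · ·
    · · · · · · · · · · ·
    · · · · · · · · · · ·
    · · · · · · · · · · ·
    · · · · · · · · · · ·
T2:
  2·area = 16  (B↔C swapped to make it positive)
  edge (8, 10)→(22, 14): d=(14,4) right/bottom  bias=-1
  edge (22, 14)→(4, 10): d=(-18,-4) top-left  bias=+0
  edge (4, 10)→(8, 10): d=(4,0) top-left  bias=+0
    (4,5)@(9, 11): e=[10,2,4] → █
    (5,5)@(11, 11): e=[2,10,4] → █
    (6,5)@(13, 11): e=[-6,18,4] → ·
    (4,6)@(9, 13): e=[38,-34,12] → ·
    (5,6)@(11, 13): e=[30,-26,12] → ·
  covered (2 px):
    · · · · · · · · · · ·
    · · · · · · · · · · ·
    · · · · · · · · · · ·
    · · · · · · · · · · ·
    · · · · · · · · · · ·
    · · · · █ █ · · · · ·
    · · · · · · · · · · ·
    · · · · · · · · · · ·
    · · · · · · · · · · ·
T3:
  2·area = 16
  edge (10, 0)→(16, 14): d=(6,14) right/bottom  bias=-1
  edge (16, 14)→(11, 5): d=(-5,-9) top-left  bias=+0
  edge (11, 5)→(10, 0): d=(-1,-5) top-left  bias=+0
    (5,1)@(11, 3): e=[4,10,2] → █
    (6,1)@(13, 3): e=[-24,28,12] → ·
    (5,2)@(11, 5): e=[16,0,0] → █  [on edge]
    (6,2)@(13, 5): e=[-12,18,10] → ·
    (5,3)@(11, 7): e=[28,-10,-2] → ·
    (6,3)@(13, 7): e=[0,8,8] → ·  [on edge]
    (6,7)@(13, 15): e=[48,-32,0] → ·  [on edge]
  covered (2 px):
    · · · · · · · · · · ·
    · · · · · █ · · · · ·
    · · · · · █ · · · · ·
    · · · · · · · · · · ·
    · · · · · · · · · · ·
    · · · · · · · · · · ·
    · · · · · · · · · · ·
    · · · · · · · · · · ·
    · · · · · · · · · · ·

Result: [[7,3],[6,4]]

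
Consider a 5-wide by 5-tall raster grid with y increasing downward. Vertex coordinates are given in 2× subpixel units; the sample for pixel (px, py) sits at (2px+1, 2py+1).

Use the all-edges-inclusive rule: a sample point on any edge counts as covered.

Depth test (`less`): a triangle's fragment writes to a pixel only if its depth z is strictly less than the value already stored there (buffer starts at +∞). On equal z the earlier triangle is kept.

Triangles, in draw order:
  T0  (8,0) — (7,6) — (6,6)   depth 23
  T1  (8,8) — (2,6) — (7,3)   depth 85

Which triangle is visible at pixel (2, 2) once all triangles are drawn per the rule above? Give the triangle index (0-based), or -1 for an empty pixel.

T0:
  2·area = 6
  edge (8, 0)→(7, 6): d=(-1,6) inclusive
  edge (7, 6)→(6, 6): d=(-1,0) inclusive
  edge (6, 6)→(8, 0): d=(2,-6) inclusive
    (3,1)@(7, 3): e=[3,3,0] → █  [on edge]
    (4,1)@(9, 3): e=[-9,3,12] → ·
    (3,2)@(7, 5): e=[1,1,4] → █
    (4,2)@(9, 5): e=[-11,1,16] → ·
    (3,3)@(7, 7): e=[-1,-1,8] → ·
    (2,4)@(5, 9): e=[9,-3,0] → ·  [on edge]
  covered (2 px):
    · · · · ·
    · · · █ ·
    · · · █ ·
    · · · · ·
    · · · · ·
T1:
  2·area = 28
  edge (8, 8)→(2, 6): d=(-6,-2) inclusive
  edge (2, 6)→(7, 3): d=(5,-3) inclusive
  edge (7, 3)→(8, 8): d=(1,5) inclusive
    (3,1)@(7, 3): e=[28,0,0] → █  [on edge]
    (4,1)@(9, 3): e=[32,6,-10] → ·
    (2,2)@(5, 5): e=[12,4,12] → █
    (4,2)@(9, 5): e=[20,16,-8] → ·
    (2,3)@(5, 7): e=[0,14,14] → █  [on edge]
    (4,3)@(9, 7): e=[8,26,-6] → ·
    (2,4)@(5, 9): e=[-12,24,16] → ·
    (3,4)@(7, 9): e=[-8,30,6] → ·
  covered (5 px):
    · · · · ·
    · · · █ ·
    · · █ █ ·
    · · █ █ ·
    · · · · ·

Z-buffer (winner per pixel, '.' = empty):
  . . . . .
  . . . 0 .
  . . 1 0 .
  . . 1 1 .
  . . . . .

Result: 1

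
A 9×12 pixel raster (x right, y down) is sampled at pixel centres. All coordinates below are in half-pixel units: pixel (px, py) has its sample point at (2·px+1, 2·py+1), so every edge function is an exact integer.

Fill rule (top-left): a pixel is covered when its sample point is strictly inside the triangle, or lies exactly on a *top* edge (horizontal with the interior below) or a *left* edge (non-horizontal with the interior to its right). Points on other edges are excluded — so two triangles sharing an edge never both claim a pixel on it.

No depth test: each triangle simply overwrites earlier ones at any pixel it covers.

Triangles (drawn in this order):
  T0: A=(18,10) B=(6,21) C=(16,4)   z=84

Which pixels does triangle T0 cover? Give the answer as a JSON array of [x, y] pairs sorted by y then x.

T0:
  2·area = 94
  edge (18, 10)→(6, 21): d=(-12,11) right/bottom  bias=-1
  edge (6, 21)→(16, 4): d=(10,-17) top-left  bias=+0
  edge (16, 4)→(18, 10): d=(2,6) right/bottom  bias=-1
    (7,0)@(15, 1): e=[141,-47,0] → ·  [on edge]
    (7,3)@(15, 7): e=[69,13,12] → #
    (8,3)@(17, 7): e=[47,47,0] → ·  [on edge]
    (7,4)@(15, 9): e=[45,33,16] → #
    (8,4)@(17, 9): e=[23,67,4] → #
    (6,5)@(13, 11): e=[43,19,32] → #
    (8,5)@(17, 11): e=[-1,87,8] → ·
    (5,6)@(11, 13): e=[41,5,48] → #
    (7,6)@(15, 13): e=[-3,73,24] → ·
    (5,7)@(11, 15): e=[17,25,52] → #
    (6,7)@(13, 15): e=[-5,59,40] → ·
    (4,8)@(9, 17): e=[15,11,68] → #
  covered (9 px):
    · · · · · · · · ·
    · · · · · · · · ·
    · · · · · · · · ·
    · · · · · · · # ·
    · · · · · · · # #
    · · · · · · # # ·
    · · · · · # # · ·
    · · · · · # · · ·
    · · · · # · · · ·
    · · · · · · · · ·
    · · · · · · · · ·
    · · · · · · · · ·

Result: [[7,3],[7,4],[8,4],[6,5],[7,5],[5,6],[6,6],[5,7],[4,8]]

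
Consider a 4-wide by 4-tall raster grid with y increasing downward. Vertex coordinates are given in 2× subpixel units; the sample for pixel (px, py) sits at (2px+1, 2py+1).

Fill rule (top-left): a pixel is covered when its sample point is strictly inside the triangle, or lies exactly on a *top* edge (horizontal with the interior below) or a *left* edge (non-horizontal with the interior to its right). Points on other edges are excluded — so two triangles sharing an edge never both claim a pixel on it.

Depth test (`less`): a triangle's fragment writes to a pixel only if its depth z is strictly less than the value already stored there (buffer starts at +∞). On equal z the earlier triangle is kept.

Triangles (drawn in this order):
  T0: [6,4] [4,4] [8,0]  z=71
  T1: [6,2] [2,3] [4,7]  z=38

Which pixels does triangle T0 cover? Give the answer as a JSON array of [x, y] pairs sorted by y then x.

T0:
  2·area = 8
  edge (6, 4)→(4, 4): d=(-2,0) right/bottom  bias=-1
  edge (4, 4)→(8, 0): d=(4,-4) top-left  bias=+0
  edge (8, 0)→(6, 4): d=(-2,4) right/bottom  bias=-1
    (3,0)@(7, 1): e=[6,0,2] → #  [on edge]
    (2,1)@(5, 3): e=[2,0,6] → #  [on edge]
    (3,1)@(7, 3): e=[2,8,-2] → ·
    (1,2)@(3, 5): e=[-2,0,10] → ·  [on edge]
    (2,2)@(5, 5): e=[-2,8,2] → ·
    (0,3)@(1, 7): e=[-6,0,14] → ·  [on edge]
  covered (2 px):
    · · · #
    · · # ·
    · · · ·
    · · · ·
T1:
  2·area = 18  (B↔C swapped to make it positive)
  edge (6, 2)→(4, 7): d=(-2,5) right/bottom  bias=-1
  edge (4, 7)→(2, 3): d=(-2,-4) top-left  bias=+0
  edge (2, 3)→(6, 2): d=(4,-1) top-left  bias=+0
    (0,0)@(1, 1): e=[27,0,-9] → ·  [on edge]
    (1,1)@(3, 3): e=[13,4,1] → #
    (2,1)@(5, 3): e=[3,12,3] → #
    (3,1)@(7, 3): e=[-7,20,5] → ·
    (1,2)@(3, 5): e=[9,0,9] → #  [on edge]
    (2,2)@(5, 5): e=[-1,8,11] → ·
    (1,3)@(3, 7): e=[5,-4,17] → ·
  covered (3 px):
    · · · ·
    · # # ·
    · # · ·
    · · · ·

Result: [[3,0],[2,1]]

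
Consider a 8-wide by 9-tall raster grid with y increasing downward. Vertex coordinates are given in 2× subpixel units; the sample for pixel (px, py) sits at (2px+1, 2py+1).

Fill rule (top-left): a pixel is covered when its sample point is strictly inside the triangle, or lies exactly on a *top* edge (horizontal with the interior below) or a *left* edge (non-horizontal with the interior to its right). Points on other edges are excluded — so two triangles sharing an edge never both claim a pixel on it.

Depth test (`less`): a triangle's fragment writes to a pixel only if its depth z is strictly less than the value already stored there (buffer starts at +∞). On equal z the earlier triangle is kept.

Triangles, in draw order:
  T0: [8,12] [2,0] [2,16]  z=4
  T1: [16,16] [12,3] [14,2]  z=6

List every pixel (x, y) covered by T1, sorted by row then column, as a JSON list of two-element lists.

T0:
  2·area = 96  (B↔C swapped to make it positive)
  edge (8, 12)→(2, 16): d=(-6,4) right/bottom  bias=-1
  edge (2, 16)→(2, 0): d=(0,-16) top-left  bias=+0
  edge (2, 0)→(8, 12): d=(6,12) right/bottom  bias=-1
    (1,1)@(3, 3): e=[74,16,6] → #
    (2,1)@(5, 3): e=[66,48,-18] → ·
    (1,2)@(3, 5): e=[62,16,18] → #
    (2,2)@(5, 5): e=[54,48,-6] → ·
    (1,3)@(3, 7): e=[50,16,30] → #
    (2,3)@(5, 7): e=[42,48,6] → #
    (3,3)@(7, 7): e=[34,80,-18] → ·
    (1,4)@(3, 9): e=[38,16,42] → #
    (3,4)@(7, 9): e=[22,80,-6] → ·
    (1,5)@(3, 11): e=[26,16,54] → #
    (3,5)@(7, 11): e=[10,80,6] → #
    (4,5)@(9, 11): e=[2,112,-18] → ·
  covered (12 px):
    · · · · · · · ·
    · # · · · · · ·
    · # · · · · · ·
    · # # · · · · ·
    · # # · · · · ·
    · # # # · · · ·
    · # # · · · · ·
    · # · · · · · ·
    · · · · · · · ·
T1:
  2·area = 30
  edge (16, 16)→(12, 3): d=(-4,-13) top-left  bias=+0
  edge (12, 3)→(14, 2): d=(2,-1) top-left  bias=+0
  edge (14, 2)→(16, 16): d=(2,14) right/bottom  bias=-1
    (6,1)@(13, 3): e=[13,1,16] → #
    (7,1)@(15, 3): e=[39,3,-12] → ·
    (6,2)@(13, 5): e=[5,5,20] → #
    (7,2)@(15, 5): e=[31,7,-8] → ·
    (6,3)@(13, 7): e=[-3,9,24] → ·
    (7,4)@(15, 9): e=[15,15,0] → ·  [on edge]
    (7,5)@(15, 11): e=[7,19,4] → #
    (7,6)@(15, 13): e=[-1,23,8] → ·
  covered (3 px):
    · · · · · · · ·
    · · · · · · # ·
    · · · · · · # ·
    · · · · · · · ·
    · · · · · · · ·
    · · · · · · · #
    · · · · · · · ·
    · · · · · · · ·
    · · · · · · · ·

Answer: [[6,1],[6,2],[7,5]]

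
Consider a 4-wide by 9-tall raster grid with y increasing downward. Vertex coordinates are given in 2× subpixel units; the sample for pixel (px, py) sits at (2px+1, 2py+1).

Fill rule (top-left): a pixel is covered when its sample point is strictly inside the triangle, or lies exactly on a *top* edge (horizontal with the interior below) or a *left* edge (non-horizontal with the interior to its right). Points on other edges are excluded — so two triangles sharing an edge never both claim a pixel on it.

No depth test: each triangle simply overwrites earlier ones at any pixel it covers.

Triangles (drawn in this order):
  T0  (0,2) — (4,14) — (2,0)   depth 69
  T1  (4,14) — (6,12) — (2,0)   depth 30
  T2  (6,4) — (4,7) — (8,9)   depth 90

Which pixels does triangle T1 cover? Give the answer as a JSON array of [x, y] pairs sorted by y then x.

T0:
  2·area = 32  (B↔C swapped to make it positive)
  edge (0, 2)→(2, 0): d=(2,-2) top-left  bias=+0
  edge (2, 0)→(4, 14): d=(2,14) right/bottom  bias=-1
  edge (4, 14)→(0, 2): d=(-4,-12) top-left  bias=+0
    (0,0)@(1, 1): e=[0,16,16] → █  [on edge]
    (1,0)@(3, 1): e=[4,-12,40] → ·
    (0,1)@(1, 3): e=[4,20,8] → █
    (1,1)@(3, 3): e=[8,-8,32] → ·
    (0,2)@(1, 5): e=[8,24,0] → █  [on edge]
    (1,2)@(3, 5): e=[12,-4,24] → ·
    (0,3)@(1, 7): e=[12,28,-8] → ·
    (1,3)@(3, 7): e=[16,0,16] → ·  [on edge]
    (1,4)@(3, 9): e=[20,4,8] → █
    (2,4)@(5, 9): e=[24,-24,32] → ·
    (1,5)@(3, 11): e=[24,8,0] → █  [on edge]
    (2,5)@(5, 11): e=[28,-20,24] → ·
    (2,8)@(5, 17): e=[40,-8,0] → ·  [on edge]
  covered (5 px):
    █ · · ·
    █ · · ·
    █ · · ·
    · · · ·
    · █ · ·
    · █ · ·
    · · · ·
    · · · ·
    · · · ·
T1:
  2·area = 32  (B↔C swapped to make it positive)
  edge (4, 14)→(2, 0): d=(-2,-14) top-left  bias=+0
  edge (2, 0)→(6, 12): d=(4,12) right/bottom  bias=-1
  edge (6, 12)→(4, 14): d=(-2,2) right/bottom  bias=-1
    (1,1)@(3, 3): e=[8,0,24] → ·  [on edge]
    (1,2)@(3, 5): e=[4,8,20] → █
    (2,2)@(5, 5): e=[32,-16,16] → ·
    (1,3)@(3, 7): e=[0,16,16] → █  [on edge]
    (2,3)@(5, 7): e=[28,-8,12] → ·
    (1,4)@(3, 9): e=[-4,24,12] → ·
    (2,4)@(5, 9): e=[24,0,8] → ·  [on edge]
    (2,5)@(5, 11): e=[20,8,4] → █
    (3,5)@(7, 11): e=[48,-16,0] → ·  [on edge]
    (2,6)@(5, 13): e=[16,16,0] → ·  [on edge]
    (1,7)@(3, 15): e=[-16,48,0] → ·  [on edge]
    (3,7)@(7, 15): e=[40,0,-8] → ·  [on edge]
    (0,8)@(1, 17): e=[-48,80,0] → ·  [on edge]
  covered (3 px):
    · · · ·
    · · · ·
    · █ · ·
    · █ · ·
    · · · ·
    · · █ ·
    · · · ·
    · · · ·
    · · · ·
T2:
  2·area = 16  (B↔C swapped to make it positive)
  edge (6, 4)→(8, 9): d=(2,5) right/bottom  bias=-1
  edge (8, 9)→(4, 7): d=(-4,-2) top-left  bias=+0
  edge (4, 7)→(6, 4): d=(2,-3) top-left  bias=+0
    (2,3)@(5, 7): e=[11,2,3] → █
    (3,3)@(7, 7): e=[1,6,9] → █
    (2,4)@(5, 9): e=[15,-6,7] → ·
    (3,4)@(7, 9): e=[5,-2,13] → ·
  covered (2 px):
    · · · ·
    · · · ·
    · · · ·
    · · █ █
    · · · ·
    · · · ·
    · · · ·
    · · · ·
    · · · ·

Final: [[1,2],[1,3],[2,5]]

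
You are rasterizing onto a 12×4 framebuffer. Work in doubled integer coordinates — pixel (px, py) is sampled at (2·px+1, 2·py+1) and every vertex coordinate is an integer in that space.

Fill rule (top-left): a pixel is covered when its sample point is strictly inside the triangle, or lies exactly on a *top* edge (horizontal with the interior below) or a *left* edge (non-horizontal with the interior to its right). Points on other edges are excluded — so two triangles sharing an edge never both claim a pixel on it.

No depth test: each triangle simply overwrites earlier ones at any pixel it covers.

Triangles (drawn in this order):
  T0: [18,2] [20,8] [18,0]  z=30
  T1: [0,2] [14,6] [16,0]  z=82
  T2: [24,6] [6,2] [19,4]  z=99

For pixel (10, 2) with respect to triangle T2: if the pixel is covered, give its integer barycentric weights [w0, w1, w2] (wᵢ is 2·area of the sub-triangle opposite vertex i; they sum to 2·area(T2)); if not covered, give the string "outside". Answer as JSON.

T0:
  2·area = 4  (B↔C swapped to make it positive)
  edge (18, 2)→(18, 0): d=(0,-2) top-left  bias=+0
  edge (18, 0)→(20, 8): d=(2,8) right/bottom  bias=-1
  edge (20, 8)→(18, 2): d=(-2,-6) top-left  bias=+0
    (9,2)@(19, 5): e=[2,2,0] → X  [on edge]
    (10,2)@(21, 5): e=[6,-14,12] → .
    (9,3)@(19, 7): e=[2,6,-4] → .
  covered (1 px):
    . . . . . . . . . . . .
    . . . . . . . . . . . .
    . . . . . . . . . X . .
    . . . . . . . . . . . .
T1:
  2·area = 92  (B↔C swapped to make it positive)
  edge (0, 2)→(16, 0): d=(16,-2) top-left  bias=+0
  edge (16, 0)→(14, 6): d=(-2,6) right/bottom  bias=-1
  edge (14, 6)→(0, 2): d=(-14,-4) top-left  bias=+0
    (4,0)@(9, 1): e=[2,40,50] → X
    (5,0)@(11, 1): e=[6,28,58] → X
    (6,0)@(13, 1): e=[10,16,66] → X
    (7,0)@(15, 1): e=[14,4,74] → X
    (8,0)@(17, 1): e=[18,-8,82] → .
    (2,1)@(5, 3): e=[26,60,6] → X
    (3,1)@(7, 3): e=[30,48,14] → X
    (7,1)@(15, 3): e=[46,0,46] → .  [on edge]
    (2,2)@(5, 5): e=[58,56,-22] → .
    (3,2)@(7, 5): e=[62,44,-14] → .
    (4,2)@(9, 5): e=[66,32,-6] → .
    (5,2)@(11, 5): e=[70,20,2] → X
  covered (11 px):
    . . . . X X X X . . . .
    . . X X X X X . . . . .
    . . . . . X X . . . . .
    . . . . . . . . . . . .
T2:
  2·area = 16
  edge (24, 6)→(6, 2): d=(-18,-4) top-left  bias=+0
  edge (6, 2)→(19, 4): d=(13,2) right/bottom  bias=-1
  edge (19, 4)→(24, 6): d=(5,2) right/bottom  bias=-1
    (5,1)@(11, 3): e=[2,3,11] → X
    (6,1)@(13, 3): e=[10,-1,7] → .
    (5,2)@(11, 5): e=[-34,29,21] → .
    (10,2)@(21, 5): e=[6,9,1] → X
    (11,2)@(23, 5): e=[14,5,-3] → .
    (10,3)@(21, 7): e=[-30,35,11] → .
  covered (2 px):
    . . . . . . . . . . . .
    . . . . . X . . . . . .
    . . . . . . . . . . X .
    . . . . . . . . . . . .

Final: [9,1,6]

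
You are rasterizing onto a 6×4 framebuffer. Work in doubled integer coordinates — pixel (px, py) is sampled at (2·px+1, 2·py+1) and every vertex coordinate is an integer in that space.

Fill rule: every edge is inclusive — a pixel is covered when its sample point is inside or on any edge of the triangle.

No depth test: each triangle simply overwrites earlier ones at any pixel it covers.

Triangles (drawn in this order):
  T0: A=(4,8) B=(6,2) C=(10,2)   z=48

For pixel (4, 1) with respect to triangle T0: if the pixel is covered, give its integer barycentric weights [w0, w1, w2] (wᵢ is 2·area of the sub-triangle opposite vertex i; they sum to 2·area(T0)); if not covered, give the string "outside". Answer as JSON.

T0:
  2·area = 24
  edge (4, 8)→(6, 2): d=(2,-6) inclusive
  edge (6, 2)→(10, 2): d=(4,0) inclusive
  edge (10, 2)→(4, 8): d=(-6,6) inclusive
    (5,0)@(11, 1): e=[28,-4,0] → .  [on edge]
    (3,1)@(7, 3): e=[8,4,12] → X
    (4,1)@(9, 3): e=[20,4,0] → X  [on edge]
    (5,1)@(11, 3): e=[32,4,-12] → .
    (2,2)@(5, 5): e=[0,12,12] → X  [on edge]
    (3,2)@(7, 5): e=[12,12,0] → X  [on edge]
    (4,2)@(9, 5): e=[24,12,-12] → .
    (2,3)@(5, 7): e=[4,20,0] → X  [on edge]
    (3,3)@(7, 7): e=[16,20,-12] → .
  covered (5 px):
    . . . . . .
    . . . X X .
    . . X X . .
    . . X . . .

Answer: [4,0,20]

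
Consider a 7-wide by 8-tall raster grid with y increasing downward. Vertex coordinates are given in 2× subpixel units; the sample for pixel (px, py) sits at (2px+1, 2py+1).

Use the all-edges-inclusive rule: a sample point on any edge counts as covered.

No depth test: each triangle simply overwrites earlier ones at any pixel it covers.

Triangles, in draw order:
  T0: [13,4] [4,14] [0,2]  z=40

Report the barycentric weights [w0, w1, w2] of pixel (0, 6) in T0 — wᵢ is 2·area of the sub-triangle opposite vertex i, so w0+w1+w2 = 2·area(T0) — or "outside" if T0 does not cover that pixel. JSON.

T0:
  2·area = 148
  edge (13, 4)→(4, 14): d=(-9,10) inclusive
  edge (4, 14)→(0, 2): d=(-4,-12) inclusive
  edge (0, 2)→(13, 4): d=(13,2) inclusive
    (0,1)@(1, 3): e=[129,8,11] → X
    (1,1)@(3, 3): e=[109,32,7] → X
    (2,1)@(5, 3): e=[89,56,3] → X
    (3,1)@(7, 3): e=[69,80,-1] → .
    (0,2)@(1, 5): e=[111,0,37] → X  [on edge]
    (3,2)@(7, 5): e=[51,72,25] → X
    (4,2)@(9, 5): e=[31,96,21] → X
    (5,2)@(11, 5): e=[11,120,17] → X
    (6,2)@(13, 5): e=[-9,144,13] → .
    (0,3)@(1, 7): e=[93,-8,63] → .
    (1,3)@(3, 7): e=[73,16,59] → X
    (5,3)@(11, 7): e=[-7,112,43] → .
    (1,5)@(3, 11): e=[37,0,111] → X  [on edge]
  covered (18 px):
    . . . . . . .
    X X X . . . .
    X X X X X X .
    . X X X X . .
    . X X X . . .
    . X X . . . .
    . . . . . . .
    . . . . . . .

Answer: "outside"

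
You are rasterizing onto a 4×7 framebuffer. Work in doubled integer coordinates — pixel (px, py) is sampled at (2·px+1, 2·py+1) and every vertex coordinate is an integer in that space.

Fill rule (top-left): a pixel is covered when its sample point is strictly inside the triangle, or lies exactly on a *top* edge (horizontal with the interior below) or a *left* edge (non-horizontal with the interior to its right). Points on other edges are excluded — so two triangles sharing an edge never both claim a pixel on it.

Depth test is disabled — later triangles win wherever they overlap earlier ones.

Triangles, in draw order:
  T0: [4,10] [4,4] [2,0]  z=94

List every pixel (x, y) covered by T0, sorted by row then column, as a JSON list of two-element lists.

T0:
  2·area = 12  (B↔C swapped to make it positive)
  edge (4, 10)→(2, 0): d=(-2,-10) top-left  bias=+0
  edge (2, 0)→(4, 4): d=(2,4) right/bottom  bias=-1
  edge (4, 4)→(4, 10): d=(0,6) right/bottom  bias=-1
    (1,1)@(3, 3): e=[4,2,6] → #
    (2,1)@(5, 3): e=[24,-6,-6] → ·
    (1,2)@(3, 5): e=[0,6,6] → #  [on edge]
    (2,2)@(5, 5): e=[20,-2,-6] → ·
    (1,3)@(3, 7): e=[-4,10,6] → ·
  covered (2 px):
    · · · ·
    · # · ·
    · # · ·
    · · · ·
    · · · ·
    · · · ·
    · · · ·

Result: [[1,1],[1,2]]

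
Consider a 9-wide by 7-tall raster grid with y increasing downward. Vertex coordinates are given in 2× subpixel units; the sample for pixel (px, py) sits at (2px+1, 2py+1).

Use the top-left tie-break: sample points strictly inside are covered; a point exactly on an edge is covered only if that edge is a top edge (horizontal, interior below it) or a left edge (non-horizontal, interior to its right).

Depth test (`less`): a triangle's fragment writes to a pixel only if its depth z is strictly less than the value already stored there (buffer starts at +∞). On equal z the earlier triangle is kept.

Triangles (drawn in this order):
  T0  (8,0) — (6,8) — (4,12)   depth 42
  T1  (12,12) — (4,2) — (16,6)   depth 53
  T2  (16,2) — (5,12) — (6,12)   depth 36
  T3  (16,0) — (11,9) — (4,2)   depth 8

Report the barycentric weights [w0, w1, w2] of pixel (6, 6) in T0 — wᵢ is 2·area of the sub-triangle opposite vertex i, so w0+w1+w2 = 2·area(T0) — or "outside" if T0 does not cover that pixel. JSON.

T0:
  2·area = 8
  edge (8, 0)→(6, 8): d=(-2,8) right/bottom  bias=-1
  edge (6, 8)→(4, 12): d=(-2,4) right/bottom  bias=-1
  edge (4, 12)→(8, 0): d=(4,-12) top-left  bias=+0
    (3,1)@(7, 3): e=[2,6,0] → #  [on edge]
    (4,1)@(9, 3): e=[-14,-2,24] → ·
    (3,2)@(7, 5): e=[-2,2,8] → ·
    (2,4)@(5, 9): e=[6,2,0] → #  [on edge]
    (3,4)@(7, 9): e=[-10,-6,24] → ·
    (2,5)@(5, 11): e=[2,-2,8] → ·
  covered (2 px):
    · · · · · · · · ·
    · · · # · · · · ·
    · · · · · · · · ·
    · · · · · · · · ·
    · · # · · · · · ·
    · · · · · · · · ·
    · · · · · · · · ·
T1:
  2·area = 88
  edge (12, 12)→(4, 2): d=(-8,-10) top-left  bias=+0
  edge (4, 2)→(16, 6): d=(12,4) right/bottom  bias=-1
  edge (16, 6)→(12, 12): d=(-4,6) right/bottom  bias=-1
    (0,0)@(1, 1): e=[-22,0,110] → ·  [on edge]
    (2,1)@(5, 3): e=[2,8,78] → #
    (3,1)@(7, 3): e=[22,0,66] → ·  [on edge]
    (2,2)@(5, 5): e=[-14,32,70] → ·
    (3,2)@(7, 5): e=[6,24,58] → #
    (4,2)@(9, 5): e=[26,16,46] → #
    (5,2)@(11, 5): e=[46,8,34] → #
    (6,2)@(13, 5): e=[66,0,22] → ·  [on edge]
    (3,3)@(7, 7): e=[-10,48,50] → ·
    (4,3)@(9, 7): e=[10,40,38] → #
    (6,3)@(13, 7): e=[50,24,14] → #
    (7,3)@(15, 7): e=[70,16,2] → #
  covered (10 px):
    · · · · · · · · ·
    · · # · · · · · ·
    · · · # # # · · ·
    · · · · # # # # ·
    · · · · · # # · ·
    · · · · · · · · ·
    · · · · · · · · ·
T2:
  2·area = 10  (B↔C swapped to make it positive)
  edge (16, 2)→(6, 12): d=(-10,10) right/bottom  bias=-1
  edge (6, 12)→(5, 12): d=(-1,0) right/bottom  bias=-1
  edge (5, 12)→(16, 2): d=(11,-10) top-left  bias=+0
    (8,0)@(17, 1): e=[0,11,-1] → ·  [on edge]
    (7,1)@(15, 3): e=[0,9,1] → ·  [on edge]
    (6,2)@(13, 5): e=[0,7,3] → ·  [on edge]
    (5,3)@(11, 7): e=[0,5,5] → ·  [on edge]
    (4,4)@(9, 9): e=[0,3,7] → ·  [on edge]
    (3,5)@(7, 11): e=[0,1,9] → ·  [on edge]
    (2,6)@(5, 13): e=[0,-1,11] → ·  [on edge]
  covered (0 px):
    · · · · · · · · ·
    · · · · · · · · ·
    · · · · · · · · ·
    · · · · · · · · ·
    · · · · · · · · ·
    · · · · · · · · ·
    · · · · · · · · ·
T3:
  2·area = 98
  edge (16, 0)→(11, 9): d=(-5,9) right/bottom  bias=-1
  edge (11, 9)→(4, 2): d=(-7,-7) top-left  bias=+0
  edge (4, 2)→(16, 0): d=(12,-2) top-left  bias=+0
    (1,0)@(3, 1): e=[112,0,-14] → ·  [on edge]
    (5,0)@(11, 1): e=[40,56,2] → #
    (6,0)@(13, 1): e=[22,70,6] → #
    (7,0)@(15, 1): e=[4,84,10] → #
    (8,0)@(17, 1): e=[-14,98,14] → ·
    (2,1)@(5, 3): e=[84,0,14] → #  [on edge]
    (3,1)@(7, 3): e=[66,14,18] → #
    (4,1)@(9, 3): e=[48,28,22] → #
    (7,1)@(15, 3): e=[-6,70,34] → ·
    (2,2)@(5, 5): e=[74,-14,38] → ·
    (3,2)@(7, 5): e=[56,0,42] → #  [on edge]
    (7,2)@(15, 5): e=[-16,56,58] → ·
    (4,3)@(9, 7): e=[28,0,70] → #  [on edge]
    (5,4)@(11, 9): e=[0,0,98] → ·  [on edge]
    (6,5)@(13, 11): e=[-28,0,126] → ·  [on edge]
    (7,6)@(15, 13): e=[-56,0,154] → ·  [on edge]
  covered (14 px):
    · · · · · # # # ·
    · · # # # # # · ·
    · · · # # # # · ·
    · · · · # # · · ·
    · · · · · · · · ·
    · · · · · · · · ·
    · · · · · · · · ·

Final: "outside"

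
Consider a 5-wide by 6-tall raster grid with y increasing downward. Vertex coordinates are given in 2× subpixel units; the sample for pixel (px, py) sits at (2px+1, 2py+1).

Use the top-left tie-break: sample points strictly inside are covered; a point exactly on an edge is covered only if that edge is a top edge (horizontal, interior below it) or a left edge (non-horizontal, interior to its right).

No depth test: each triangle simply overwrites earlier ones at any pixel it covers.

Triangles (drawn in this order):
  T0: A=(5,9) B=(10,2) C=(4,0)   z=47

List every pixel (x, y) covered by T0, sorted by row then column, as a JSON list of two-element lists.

T0:
  2·area = 52  (B↔C swapped to make it positive)
  edge (5, 9)→(4, 0): d=(-1,-9) top-left  bias=+0
  edge (4, 0)→(10, 2): d=(6,2) right/bottom  bias=-1
  edge (10, 2)→(5, 9): d=(-5,7) right/bottom  bias=-1
    (2,0)@(5, 1): e=[8,4,40] → X
    (3,0)@(7, 1): e=[26,0,26] → .  [on edge]
    (2,1)@(5, 3): e=[6,16,30] → X
    (3,1)@(7, 3): e=[24,12,16] → X
    (4,1)@(9, 3): e=[42,8,2] → X
    (2,2)@(5, 5): e=[4,28,20] → X
    (4,2)@(9, 5): e=[40,20,-8] → .
    (2,3)@(5, 7): e=[2,40,10] → X
    (3,3)@(7, 7): e=[20,36,-4] → .
    (2,4)@(5, 9): e=[0,52,0] → .  [on edge]
  covered (7 px):
    . . X . .
    . . X X X
    . . X X .
    . . X . .
    . . . . .
    . . . . .

Answer: [[2,0],[2,1],[3,1],[4,1],[2,2],[3,2],[2,3]]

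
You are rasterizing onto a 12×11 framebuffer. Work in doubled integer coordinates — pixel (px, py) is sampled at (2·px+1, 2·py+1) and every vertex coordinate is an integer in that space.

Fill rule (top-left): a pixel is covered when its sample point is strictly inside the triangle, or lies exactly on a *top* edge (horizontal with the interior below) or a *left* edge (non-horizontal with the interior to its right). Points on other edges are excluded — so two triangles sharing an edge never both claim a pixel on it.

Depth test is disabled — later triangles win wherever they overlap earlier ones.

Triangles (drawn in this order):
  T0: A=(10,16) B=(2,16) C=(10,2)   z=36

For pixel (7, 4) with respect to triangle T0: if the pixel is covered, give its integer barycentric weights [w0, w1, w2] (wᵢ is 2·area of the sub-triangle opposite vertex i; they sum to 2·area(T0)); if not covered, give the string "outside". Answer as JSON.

T0:
  2·area = 112
  edge (10, 16)→(2, 16): d=(-8,0) right/bottom  bias=-1
  edge (2, 16)→(10, 2): d=(8,-14) top-left  bias=+0
  edge (10, 2)→(10, 16): d=(0,14) right/bottom  bias=-1
    (4,2)@(9, 5): e=[88,10,14] → #
    (5,2)@(11, 5): e=[88,38,-14] → ·
    (4,3)@(9, 7): e=[72,26,14] → #
    (5,3)@(11, 7): e=[72,54,-14] → ·
    (3,4)@(7, 9): e=[56,14,42] → #
    (5,4)@(11, 9): e=[56,70,-14] → ·
    (2,5)@(5, 11): e=[40,2,70] → #
    (5,5)@(11, 11): e=[40,86,-14] → ·
    (2,6)@(5, 13): e=[24,18,70] → #
    (5,6)@(11, 13): e=[24,102,-14] → ·
    (1,7)@(3, 15): e=[8,6,98] → #
    (5,7)@(11, 15): e=[8,118,-14] → ·
  covered (14 px):
    · · · · · · · · · · · ·
    · · · · · · · · · · · ·
    · · · · # · · · · · · ·
    · · · · # · · · · · · ·
    · · · # # · · · · · · ·
    · · # # # · · · · · · ·
    · · # # # · · · · · · ·
    · # # # # · · · · · · ·
    · · · · · · · · · · · ·
    · · · · · · · · · · · ·
    · · · · · · · · · · · ·

Result: "outside"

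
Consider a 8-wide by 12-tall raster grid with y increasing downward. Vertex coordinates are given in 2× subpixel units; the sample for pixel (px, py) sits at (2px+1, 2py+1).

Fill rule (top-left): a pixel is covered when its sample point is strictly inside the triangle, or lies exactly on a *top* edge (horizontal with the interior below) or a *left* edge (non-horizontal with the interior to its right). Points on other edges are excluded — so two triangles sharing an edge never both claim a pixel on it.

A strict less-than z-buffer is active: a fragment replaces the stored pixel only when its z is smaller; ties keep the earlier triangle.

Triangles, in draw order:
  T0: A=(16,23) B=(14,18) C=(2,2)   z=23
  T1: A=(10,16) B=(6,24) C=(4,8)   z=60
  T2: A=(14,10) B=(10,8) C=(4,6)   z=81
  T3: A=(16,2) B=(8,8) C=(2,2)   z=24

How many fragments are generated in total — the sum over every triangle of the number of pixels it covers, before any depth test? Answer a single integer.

T0:
  2·area = 28  (B↔C swapped to make it positive)
  edge (16, 23)→(2, 2): d=(-14,-21) top-left  bias=+0
  edge (2, 2)→(14, 18): d=(12,16) right/bottom  bias=-1
  edge (14, 18)→(16, 23): d=(2,5) right/bottom  bias=-1
    (3,4)@(7, 9): e=[7,4,17] → █
    (4,4)@(9, 9): e=[49,-28,7] → ·
    (3,5)@(7, 11): e=[-21,28,21] → ·
    (5,7)@(11, 15): e=[7,12,9] → █
    (6,7)@(13, 15): e=[49,-20,-1] → ·
    (5,8)@(11, 17): e=[-21,36,13] → ·
    (6,8)@(13, 17): e=[21,4,3] → █
    (7,8)@(15, 17): e=[63,-28,-7] → ·
    (6,9)@(13, 19): e=[-7,28,7] → ·
    (7,10)@(15, 21): e=[7,20,1] → █
    (7,11)@(15, 23): e=[-21,44,5] → ·
  covered (4 px):
    · · · · · · · ·
    · · · · · · · ·
    · · · · · · · ·
    · · · · · · · ·
    · · · █ · · · ·
    · · · · · · · ·
    · · · · · · · ·
    · · · · · █ · ·
    · · · · · · █ ·
    · · · · · · · ·
    · · · · · · · █
    · · · · · · · ·
T1:
  2·area = 80
  edge (10, 16)→(6, 24): d=(-4,8) right/bottom  bias=-1
  edge (6, 24)→(4, 8): d=(-2,-16) top-left  bias=+0
  edge (4, 8)→(10, 16): d=(6,8) right/bottom  bias=-1
    (2,5)@(5, 11): e=[60,10,10] → █
    (3,5)@(7, 11): e=[44,42,-6] → ·
    (2,6)@(5, 13): e=[52,6,22] → █
    (3,6)@(7, 13): e=[36,38,6] → █
    (4,6)@(9, 13): e=[20,70,-10] → ·
    (2,7)@(5, 15): e=[44,2,34] → █
    (4,7)@(9, 15): e=[12,66,2] → █
    (5,7)@(11, 15): e=[-4,98,-14] → ·
    (2,8)@(5, 17): e=[36,-2,46] → ·
    (3,8)@(7, 17): e=[20,30,30] → █
    (5,8)@(11, 17): e=[-12,94,-2] → ·
    (3,9)@(7, 19): e=[12,26,42] → █
  covered (10 px):
    · · · · · · · ·
    · · · · · · · ·
    · · · · · · · ·
    · · · · · · · ·
    · · · · · · · ·
    · · █ · · · · ·
    · · █ █ · · · ·
    · · █ █ █ · · ·
    · · · █ █ · · ·
    · · · █ · · · ·
    · · · █ · · · ·
    · · · · · · · ·
T2:
  2·area = 4  (B↔C swapped to make it positive)
  edge (14, 10)→(4, 6): d=(-10,-4) top-left  bias=+0
  edge (4, 6)→(10, 8): d=(6,2) right/bottom  bias=-1
  edge (10, 8)→(14, 10): d=(4,2) right/bottom  bias=-1
    (0,2)@(1, 5): e=[-2,0,6] → ·  [on edge]
    (3,3)@(7, 7): e=[2,0,2] → ·  [on edge]
    (6,4)@(13, 9): e=[6,0,-2] → ·  [on edge]
  covered (0 px):
    · · · · · · · ·
    · · · · · · · ·
    · · · · · · · ·
    · · · · · · · ·
    · · · · · · · ·
    · · · · · · · ·
    · · · · · · · ·
    · · · · · · · ·
    · · · · · · · ·
    · · · · · · · ·
    · · · · · · · ·
    · · · · · · · ·
T3:
  2·area = 84
  edge (16, 2)→(8, 8): d=(-8,6) right/bottom  bias=-1
  edge (8, 8)→(2, 2): d=(-6,-6) top-left  bias=+0
  edge (2, 2)→(16, 2): d=(14,0) top-left  bias=+0
    (0,0)@(1, 1): e=[98,0,-14] → ·  [on edge]
    (1,1)@(3, 3): e=[70,0,14] → █  [on edge]
    (2,1)@(5, 3): e=[58,12,14] → █
    (3,1)@(7, 3): e=[46,24,14] → █
    (4,1)@(9, 3): e=[34,36,14] → █
    (5,1)@(11, 3): e=[22,48,14] → █
    (6,1)@(13, 3): e=[10,60,14] → █
    (7,1)@(15, 3): e=[-2,72,14] → ·
    (1,2)@(3, 5): e=[54,-12,42] → ·
    (2,2)@(5, 5): e=[42,0,42] → █  [on edge]
    (6,2)@(13, 5): e=[-6,48,42] → ·
    (2,3)@(5, 7): e=[26,-12,70] → ·
    (3,3)@(7, 7): e=[14,0,70] → █  [on edge]
    (4,4)@(9, 9): e=[-14,0,98] → ·  [on edge]
    (5,5)@(11, 11): e=[-42,0,126] → ·  [on edge]
    (6,6)@(13, 13): e=[-70,0,154] → ·  [on edge]
    (7,7)@(15, 15): e=[-98,0,182] → ·  [on edge]
  covered (12 px):
    · · · · · · · ·
    · █ █ █ █ █ █ ·
    · · █ █ █ █ · ·
    · · · █ █ · · ·
    · · · · · · · ·
    · · · · · · · ·
    · · · · · · · ·
    · · · · · · · ·
    · · · · · · · ·
    · · · · · · · ·
    · · · · · · · ·
    · · · · · · · ·

Final: 26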